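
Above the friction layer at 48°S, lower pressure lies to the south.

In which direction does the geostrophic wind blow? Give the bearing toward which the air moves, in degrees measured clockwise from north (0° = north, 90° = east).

The pressure-gradient force points toward the south (bearing 180°).
Geostrophic balance: in the Southern Hemisphere the Coriolis force deflects motion to the left, so the geostrophic wind blows 90° to the left of the pressure-gradient force (low pressure on the right).
Rotating 180° by 90° counterclockwise gives 090° — the wind blows toward the east.

090°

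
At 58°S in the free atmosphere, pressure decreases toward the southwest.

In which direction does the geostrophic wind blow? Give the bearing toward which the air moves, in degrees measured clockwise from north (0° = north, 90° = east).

The pressure-gradient force points toward the southwest (bearing 225°).
Geostrophic balance: in the Southern Hemisphere the Coriolis force deflects motion to the left, so the geostrophic wind blows 90° to the left of the pressure-gradient force (low pressure on the right).
Rotating 225° by 90° counterclockwise gives 135° — the wind blows toward the southeast.

135°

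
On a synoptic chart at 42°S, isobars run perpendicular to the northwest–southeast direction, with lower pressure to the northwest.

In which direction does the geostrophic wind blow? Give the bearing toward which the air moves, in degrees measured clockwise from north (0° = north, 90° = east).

The pressure-gradient force points toward the northwest (bearing 315°).
Geostrophic balance: in the Southern Hemisphere the Coriolis force deflects motion to the left, so the geostrophic wind blows 90° to the left of the pressure-gradient force (low pressure on the right).
Rotating 315° by 90° counterclockwise gives 225° — the wind blows toward the southwest.

225°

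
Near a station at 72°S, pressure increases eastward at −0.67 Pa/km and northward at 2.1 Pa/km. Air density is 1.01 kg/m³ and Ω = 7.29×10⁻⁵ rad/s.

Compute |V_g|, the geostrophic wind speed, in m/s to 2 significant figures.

16 m/s

Coriolis parameter at 72°S:
f = 2Ω sin φ = 2 × 7.29×10⁻⁵ × sin 72° = 1.39×10⁻⁴ s⁻¹
In the Southern Hemisphere f is negative: f = −1.39×10⁻⁴ s⁻¹.
Component geostrophic relations (x east, y north):
u_g = −(1/(fρ)) ∂P/∂y,  v_g = (1/(fρ)) ∂P/∂x
u_g = −(2.1×10⁻³)/(−1.39×10⁻⁴ × 1.01) = 15.0 m/s;  v_g = (−0.67×10⁻³)/(−1.39×10⁻⁴ × 1.01) = 4.78 m/s
|V_g| = √(u_g² + v_g²) = 15.7 m/s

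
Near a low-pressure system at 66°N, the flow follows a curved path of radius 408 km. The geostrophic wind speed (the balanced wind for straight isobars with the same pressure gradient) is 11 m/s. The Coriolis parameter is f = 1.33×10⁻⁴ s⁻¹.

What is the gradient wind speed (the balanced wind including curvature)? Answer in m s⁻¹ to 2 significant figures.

9.4 m s⁻¹

Around a low, centrifugal force acts outward with Coriolis, so pressure-gradient force balances both:
(1/ρ)|∂P/∂n| = fV + V²/R  →  V² + fR·V − fR·V_g = 0
With fR = 1.33×10⁻⁴ × 408×10³ m = 54.3 m/s:
V = [−fR + √((fR)² + 4 fR V_g)]/2 = [−54.3 + √(54.3² + 4×54.3×11)]/2 = 9.38 m/s
Subgeostrophic (V < V_g = 11 m/s), as expected around a low.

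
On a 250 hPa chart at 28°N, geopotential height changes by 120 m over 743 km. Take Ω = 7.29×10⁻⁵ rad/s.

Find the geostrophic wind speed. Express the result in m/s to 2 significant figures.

Coriolis parameter at 28°N:
f = 2Ω sin φ = 2 × 7.29×10⁻⁵ × sin 28° = 6.84×10⁻⁵ s⁻¹
Height gradient: |∂Z/∂n| = 120 m / 743000 m = 1.62×10⁻⁴
On a pressure surface, geostrophic balance gives V_g = (g/f)|∂Z/∂n|:
V_g = 9.81 × 1.62×10⁻⁴ / 6.84×10⁻⁵ = 23.1 m/s

23 m/s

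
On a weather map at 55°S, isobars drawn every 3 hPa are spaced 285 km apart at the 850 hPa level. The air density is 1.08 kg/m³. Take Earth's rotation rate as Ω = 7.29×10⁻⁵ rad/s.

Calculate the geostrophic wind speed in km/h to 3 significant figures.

Coriolis parameter at 55°S:
f = 2Ω sin φ = 2 × 7.29×10⁻⁵ × sin 55° = 1.19×10⁻⁴ s⁻¹
Pressure gradient: |∂P/∂n| = 300 Pa / 285000 m = 1.05×10⁻³ Pa/m
Geostrophic balance (pressure-gradient force = Coriolis force):
V_g = (1/(fρ)) |∂P/∂n| = 1.05×10⁻³ / (1.19×10⁻⁴ × 1.08) = 8.16 m/s
Converting: 8.16 m/s × 3.6 = 29.4 km/h

29.4 km/h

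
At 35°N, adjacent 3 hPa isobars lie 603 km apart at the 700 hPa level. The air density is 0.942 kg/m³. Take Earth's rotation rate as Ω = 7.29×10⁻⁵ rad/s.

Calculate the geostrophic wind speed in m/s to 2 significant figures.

6.3 m/s

Coriolis parameter at 35°N:
f = 2Ω sin φ = 2 × 7.29×10⁻⁵ × sin 35° = 8.36×10⁻⁵ s⁻¹
Pressure gradient: |∂P/∂n| = 300 Pa / 603000 m = 4.98×10⁻⁴ Pa/m
Geostrophic balance (pressure-gradient force = Coriolis force):
V_g = (1/(fρ)) |∂P/∂n| = 4.98×10⁻⁴ / (8.36×10⁻⁵ × 0.942) = 6.32 m/s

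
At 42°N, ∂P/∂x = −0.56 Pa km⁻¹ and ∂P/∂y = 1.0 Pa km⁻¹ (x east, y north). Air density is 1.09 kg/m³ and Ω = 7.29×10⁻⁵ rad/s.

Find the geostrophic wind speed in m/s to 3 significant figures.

10.8 m/s

Coriolis parameter at 42°N:
f = 2Ω sin φ = 2 × 7.29×10⁻⁵ × sin 42° = 9.76×10⁻⁵ s⁻¹
Component geostrophic relations (x east, y north):
u_g = −(1/(fρ)) ∂P/∂y,  v_g = (1/(fρ)) ∂P/∂x
u_g = −(1.0×10⁻³)/(9.76×10⁻⁵ × 1.09) = −9.40 m/s;  v_g = (−0.56×10⁻³)/(9.76×10⁻⁵ × 1.09) = −5.27 m/s
|V_g| = √(u_g² + v_g²) = 10.8 m/s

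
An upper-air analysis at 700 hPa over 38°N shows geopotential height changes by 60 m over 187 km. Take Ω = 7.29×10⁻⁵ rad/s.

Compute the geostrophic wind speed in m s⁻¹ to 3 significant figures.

Coriolis parameter at 38°N:
f = 2Ω sin φ = 2 × 7.29×10⁻⁵ × sin 38° = 8.98×10⁻⁵ s⁻¹
Height gradient: |∂Z/∂n| = 60 m / 187000 m = 3.21×10⁻⁴
On a pressure surface, geostrophic balance gives V_g = (g/f)|∂Z/∂n|:
V_g = 9.81 × 3.21×10⁻⁴ / 8.98×10⁻⁵ = 35.1 m/s

35.1 m s⁻¹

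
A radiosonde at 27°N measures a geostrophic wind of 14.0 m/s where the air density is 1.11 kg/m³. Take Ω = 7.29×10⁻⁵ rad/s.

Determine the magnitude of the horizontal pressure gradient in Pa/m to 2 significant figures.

Coriolis parameter at 27°N:
f = 2Ω sin φ = 2 × 7.29×10⁻⁵ × sin 27° = 6.62×10⁻⁵ s⁻¹
Geostrophic balance rearranged: |∂P/∂n| = f ρ V_g
|∂P/∂n| = 6.62×10⁻⁵ × 1.11 × 14.0 = 1.03×10⁻³ Pa/m

1.0×10⁻³ Pa/m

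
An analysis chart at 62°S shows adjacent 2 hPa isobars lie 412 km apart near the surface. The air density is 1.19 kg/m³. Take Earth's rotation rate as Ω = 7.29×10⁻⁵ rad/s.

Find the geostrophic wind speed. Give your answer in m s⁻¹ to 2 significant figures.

3.2 m s⁻¹

Coriolis parameter at 62°S:
f = 2Ω sin φ = 2 × 7.29×10⁻⁵ × sin 62° = 1.29×10⁻⁴ s⁻¹
Pressure gradient: |∂P/∂n| = 200 Pa / 412000 m = 4.85×10⁻⁴ Pa/m
Geostrophic balance (pressure-gradient force = Coriolis force):
V_g = (1/(fρ)) |∂P/∂n| = 4.85×10⁻⁴ / (1.29×10⁻⁴ × 1.19) = 3.17 m/s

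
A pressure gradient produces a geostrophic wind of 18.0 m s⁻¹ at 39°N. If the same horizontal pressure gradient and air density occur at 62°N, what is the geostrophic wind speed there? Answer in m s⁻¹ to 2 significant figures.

With the same pressure gradient and density, V_g ∝ 1/f ∝ 1/sin φ.
V₂ = V₁ · sin φ₁ / sin φ₂ = 18.0 × sin 39° / sin 62°
V₂ = 18.0 × 0.6293/0.8829 = 13 m s⁻¹

13 m s⁻¹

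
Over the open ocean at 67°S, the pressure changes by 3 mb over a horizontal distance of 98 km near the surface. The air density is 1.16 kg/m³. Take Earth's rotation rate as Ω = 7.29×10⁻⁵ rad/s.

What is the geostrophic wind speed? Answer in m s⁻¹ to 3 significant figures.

19.7 m s⁻¹

Coriolis parameter at 67°S:
f = 2Ω sin φ = 2 × 7.29×10⁻⁵ × sin 67° = 1.34×10⁻⁴ s⁻¹
Pressure gradient: |∂P/∂n| = 300 Pa / 98000 m = 3.06×10⁻³ Pa/m
Geostrophic balance (pressure-gradient force = Coriolis force):
V_g = (1/(fρ)) |∂P/∂n| = 3.06×10⁻³ / (1.34×10⁻⁴ × 1.16) = 19.7 m/s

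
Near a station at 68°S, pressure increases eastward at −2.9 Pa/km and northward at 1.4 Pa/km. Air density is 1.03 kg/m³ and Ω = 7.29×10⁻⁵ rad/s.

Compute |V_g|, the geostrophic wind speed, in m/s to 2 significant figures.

Coriolis parameter at 68°S:
f = 2Ω sin φ = 2 × 7.29×10⁻⁵ × sin 68° = 1.35×10⁻⁴ s⁻¹
In the Southern Hemisphere f is negative: f = −1.35×10⁻⁴ s⁻¹.
Component geostrophic relations (x east, y north):
u_g = −(1/(fρ)) ∂P/∂y,  v_g = (1/(fρ)) ∂P/∂x
u_g = −(1.4×10⁻³)/(−1.35×10⁻⁴ × 1.03) = 10.1 m/s;  v_g = (−2.9×10⁻³)/(−1.35×10⁻⁴ × 1.03) = 20.8 m/s
|V_g| = √(u_g² + v_g²) = 23.1 m/s

23 m/s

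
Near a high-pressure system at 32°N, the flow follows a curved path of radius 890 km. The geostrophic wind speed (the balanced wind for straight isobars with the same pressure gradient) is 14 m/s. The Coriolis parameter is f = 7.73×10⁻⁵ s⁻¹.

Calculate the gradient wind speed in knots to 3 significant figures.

Around a high, pressure-gradient force acts outward with centrifugal, so Coriolis balances both:
fV = (1/ρ)|∂P/∂n| + V²/R  →  V² − fR·V + fR·V_g = 0
With fR = 7.73×10⁻⁵ × 890×10³ m = 68.8 m/s:
V = [fR − √((fR)² − 4 fR V_g)]/2 = [68.8 − √(68.8² − 4×68.8×14)]/2 = 19.6 m/s
Supergeostrophic (V > V_g = 14 m/s), as expected around a high.
Converting: 19.6 m/s × 1.944 = 38.0 knots

38.0 knots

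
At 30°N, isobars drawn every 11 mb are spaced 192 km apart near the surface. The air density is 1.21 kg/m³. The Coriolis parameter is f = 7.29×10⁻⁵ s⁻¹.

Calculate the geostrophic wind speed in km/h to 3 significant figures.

Pressure gradient: |∂P/∂n| = 1100 Pa / 192000 m = 5.73×10⁻³ Pa/m
Geostrophic balance (pressure-gradient force = Coriolis force):
V_g = (1/(fρ)) |∂P/∂n| = 5.73×10⁻³ / (7.29×10⁻⁵ × 1.21) = 64.9 m/s
Converting: 64.9 m/s × 3.6 = 234 km/h

234 km/h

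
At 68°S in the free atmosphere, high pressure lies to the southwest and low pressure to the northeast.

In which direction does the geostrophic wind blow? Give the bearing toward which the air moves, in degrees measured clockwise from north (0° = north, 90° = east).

315°

The pressure-gradient force points toward the northeast (bearing 045°).
Geostrophic balance: in the Southern Hemisphere the Coriolis force deflects motion to the left, so the geostrophic wind blows 90° to the left of the pressure-gradient force (low pressure on the right).
Rotating 045° by 90° counterclockwise gives 315° — the wind blows toward the northwest.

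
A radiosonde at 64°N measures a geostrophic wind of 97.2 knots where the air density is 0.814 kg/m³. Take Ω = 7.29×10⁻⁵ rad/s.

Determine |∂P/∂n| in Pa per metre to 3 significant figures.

5.33×10⁻³ Pa/m

Coriolis parameter at 64°N:
f = 2Ω sin φ = 2 × 7.29×10⁻⁵ × sin 64° = 1.31×10⁻⁴ s⁻¹
Wind speed in SI: 97.2 knots = 50.0 m/s
Geostrophic balance rearranged: |∂P/∂n| = f ρ V_g
|∂P/∂n| = 1.31×10⁻⁴ × 0.814 × 50.0 = 5.33×10⁻³ Pa/m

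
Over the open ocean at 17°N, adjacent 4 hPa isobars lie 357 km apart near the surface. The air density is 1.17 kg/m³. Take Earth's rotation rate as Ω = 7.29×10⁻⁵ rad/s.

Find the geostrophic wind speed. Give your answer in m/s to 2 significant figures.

22 m/s

Coriolis parameter at 17°N:
f = 2Ω sin φ = 2 × 7.29×10⁻⁵ × sin 17° = 4.26×10⁻⁵ s⁻¹
Pressure gradient: |∂P/∂n| = 400 Pa / 357000 m = 1.12×10⁻³ Pa/m
Geostrophic balance (pressure-gradient force = Coriolis force):
V_g = (1/(fρ)) |∂P/∂n| = 1.12×10⁻³ / (4.26×10⁻⁵ × 1.17) = 22.5 m/s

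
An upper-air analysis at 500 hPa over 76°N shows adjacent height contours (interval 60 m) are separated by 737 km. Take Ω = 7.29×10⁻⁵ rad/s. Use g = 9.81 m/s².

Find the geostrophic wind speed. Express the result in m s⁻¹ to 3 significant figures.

5.65 m s⁻¹

Coriolis parameter at 76°N:
f = 2Ω sin φ = 2 × 7.29×10⁻⁵ × sin 76° = 1.41×10⁻⁴ s⁻¹
Height gradient: |∂Z/∂n| = 60 m / 737000 m = 8.14×10⁻⁵
On a pressure surface, geostrophic balance gives V_g = (g/f)|∂Z/∂n|:
V_g = 9.81 × 8.14×10⁻⁵ / 1.41×10⁻⁴ = 5.65 m/s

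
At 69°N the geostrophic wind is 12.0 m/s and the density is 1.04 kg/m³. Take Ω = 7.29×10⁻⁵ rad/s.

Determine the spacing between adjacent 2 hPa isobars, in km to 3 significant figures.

Coriolis parameter at 69°N:
f = 2Ω sin φ = 2 × 7.29×10⁻⁵ × sin 69° = 1.36×10⁻⁴ s⁻¹
Geostrophic balance rearranged: |∂P/∂n| = f ρ V_g
|∂P/∂n| = 1.36×10⁻⁴ × 1.04 × 12.0 = 1.70×10⁻³ Pa/m
Isobar spacing: Δn = ΔP/|∂P/∂n| = 200 Pa / 1.70×10⁻³ Pa/m = 117735 m ≈ 118 km

118 km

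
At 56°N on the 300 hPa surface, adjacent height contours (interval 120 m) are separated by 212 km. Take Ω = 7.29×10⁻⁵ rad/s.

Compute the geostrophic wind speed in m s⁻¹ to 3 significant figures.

45.9 m s⁻¹

Coriolis parameter at 56°N:
f = 2Ω sin φ = 2 × 7.29×10⁻⁵ × sin 56° = 1.21×10⁻⁴ s⁻¹
Height gradient: |∂Z/∂n| = 120 m / 212000 m = 5.66×10⁻⁴
On a pressure surface, geostrophic balance gives V_g = (g/f)|∂Z/∂n|:
V_g = 9.81 × 5.66×10⁻⁴ / 1.21×10⁻⁴ = 45.9 m/s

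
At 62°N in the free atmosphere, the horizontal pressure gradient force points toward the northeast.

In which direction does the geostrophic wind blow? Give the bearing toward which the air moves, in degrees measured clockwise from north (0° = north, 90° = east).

The pressure-gradient force points toward the northeast (bearing 045°).
Geostrophic balance: in the Northern Hemisphere the Coriolis force deflects motion to the right, so the geostrophic wind blows 90° to the right of the pressure-gradient force (low pressure on the left).
Rotating 045° by 90° clockwise gives 135° — the wind blows toward the southeast.

135°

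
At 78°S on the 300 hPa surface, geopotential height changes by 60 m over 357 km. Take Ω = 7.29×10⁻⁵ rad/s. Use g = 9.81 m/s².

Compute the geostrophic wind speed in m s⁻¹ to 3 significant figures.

Coriolis parameter at 78°S:
f = 2Ω sin φ = 2 × 7.29×10⁻⁵ × sin 78° = 1.43×10⁻⁴ s⁻¹
Height gradient: |∂Z/∂n| = 60 m / 357000 m = 1.68×10⁻⁴
On a pressure surface, geostrophic balance gives V_g = (g/f)|∂Z/∂n|:
V_g = 9.81 × 1.68×10⁻⁴ / 1.43×10⁻⁴ = 11.6 m/s

11.6 m s⁻¹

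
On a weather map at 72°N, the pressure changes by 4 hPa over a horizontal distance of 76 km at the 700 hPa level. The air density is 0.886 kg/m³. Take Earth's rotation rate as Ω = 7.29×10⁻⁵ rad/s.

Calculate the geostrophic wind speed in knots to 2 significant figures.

Coriolis parameter at 72°N:
f = 2Ω sin φ = 2 × 7.29×10⁻⁵ × sin 72° = 1.39×10⁻⁴ s⁻¹
Pressure gradient: |∂P/∂n| = 400 Pa / 76000 m = 5.26×10⁻³ Pa/m
Geostrophic balance (pressure-gradient force = Coriolis force):
V_g = (1/(fρ)) |∂P/∂n| = 5.26×10⁻³ / (1.39×10⁻⁴ × 0.886) = 42.8 m/s
Converting: 42.8 m/s × 1.944 = 83 knots

83 knots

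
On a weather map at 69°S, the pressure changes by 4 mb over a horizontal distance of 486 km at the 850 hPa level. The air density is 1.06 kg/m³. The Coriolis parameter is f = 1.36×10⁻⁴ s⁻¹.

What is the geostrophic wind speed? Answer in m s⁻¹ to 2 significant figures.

5.7 m s⁻¹

Pressure gradient: |∂P/∂n| = 400 Pa / 486000 m = 8.23×10⁻⁴ Pa/m
Geostrophic balance (pressure-gradient force = Coriolis force):
V_g = (1/(fρ)) |∂P/∂n| = 8.23×10⁻⁴ / (1.36×10⁻⁴ × 1.06) = 5.71 m/s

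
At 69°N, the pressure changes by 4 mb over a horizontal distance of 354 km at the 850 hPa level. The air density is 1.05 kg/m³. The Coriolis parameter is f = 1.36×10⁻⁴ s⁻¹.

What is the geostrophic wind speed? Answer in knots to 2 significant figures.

Pressure gradient: |∂P/∂n| = 400 Pa / 354000 m = 1.13×10⁻³ Pa/m
Geostrophic balance (pressure-gradient force = Coriolis force):
V_g = (1/(fρ)) |∂P/∂n| = 1.13×10⁻³ / (1.36×10⁻⁴ × 1.05) = 7.91 m/s
Converting: 7.91 m/s × 1.944 = 15 knots

15 knots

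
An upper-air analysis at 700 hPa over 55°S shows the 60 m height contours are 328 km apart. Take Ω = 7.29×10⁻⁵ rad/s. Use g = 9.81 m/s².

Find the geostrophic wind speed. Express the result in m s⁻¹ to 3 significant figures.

15.0 m s⁻¹

Coriolis parameter at 55°S:
f = 2Ω sin φ = 2 × 7.29×10⁻⁵ × sin 55° = 1.19×10⁻⁴ s⁻¹
Height gradient: |∂Z/∂n| = 60 m / 328000 m = 1.83×10⁻⁴
On a pressure surface, geostrophic balance gives V_g = (g/f)|∂Z/∂n|:
V_g = 9.81 × 1.83×10⁻⁴ / 1.19×10⁻⁴ = 15.0 m/s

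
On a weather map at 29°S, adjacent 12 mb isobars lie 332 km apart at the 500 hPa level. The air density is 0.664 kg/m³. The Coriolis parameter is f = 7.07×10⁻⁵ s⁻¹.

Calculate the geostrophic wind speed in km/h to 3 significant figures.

277 km/h

Pressure gradient: |∂P/∂n| = 1200 Pa / 332000 m = 3.61×10⁻³ Pa/m
Geostrophic balance (pressure-gradient force = Coriolis force):
V_g = (1/(fρ)) |∂P/∂n| = 3.61×10⁻³ / (7.07×10⁻⁵ × 0.664) = 77.0 m/s
Converting: 77.0 m/s × 3.6 = 277 km/h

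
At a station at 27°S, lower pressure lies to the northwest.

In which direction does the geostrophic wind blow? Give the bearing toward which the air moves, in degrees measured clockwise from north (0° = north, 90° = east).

The pressure-gradient force points toward the northwest (bearing 315°).
Geostrophic balance: in the Southern Hemisphere the Coriolis force deflects motion to the left, so the geostrophic wind blows 90° to the left of the pressure-gradient force (low pressure on the right).
Rotating 315° by 90° counterclockwise gives 225° — the wind blows toward the southwest.

225°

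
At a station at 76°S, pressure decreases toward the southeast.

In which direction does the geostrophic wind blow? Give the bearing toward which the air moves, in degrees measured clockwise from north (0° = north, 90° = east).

The pressure-gradient force points toward the southeast (bearing 135°).
Geostrophic balance: in the Southern Hemisphere the Coriolis force deflects motion to the left, so the geostrophic wind blows 90° to the left of the pressure-gradient force (low pressure on the right).
Rotating 135° by 90° counterclockwise gives 045° — the wind blows toward the northeast.

045°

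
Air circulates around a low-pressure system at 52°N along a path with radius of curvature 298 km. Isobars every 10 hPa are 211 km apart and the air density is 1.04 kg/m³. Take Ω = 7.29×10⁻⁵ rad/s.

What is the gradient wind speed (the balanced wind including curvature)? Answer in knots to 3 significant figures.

Coriolis parameter at 52°N:
f = 2Ω sin φ = 2 × 7.29×10⁻⁵ × sin 52° = 1.15×10⁻⁴ s⁻¹
Pressure gradient: |∂P/∂n| = 1000 Pa / 211000 m = 4.74×10⁻³ Pa/m
Geostrophic speed: V_g = |∂P/∂n|/(fρ) = 4.74×10⁻³/(1.15×10⁻⁴ × 1.04) = 39.7 m/s
Around a low, centrifugal force acts outward with Coriolis, so pressure-gradient force balances both:
(1/ρ)|∂P/∂n| = fV + V²/R  →  V² + fR·V − fR·V_g = 0
With fR = 1.15×10⁻⁴ × 298×10³ m = 34.2 m/s:
V = [−fR + √((fR)² + 4 fR V_g)]/2 = [−34.2 + √(34.2² + 4×34.2×39.7)]/2 = 23.5 m/s
Subgeostrophic (V < V_g = 39.7 m/s), as expected around a low.
Converting: 23.5 m/s × 1.944 = 45.7 knots

45.7 knots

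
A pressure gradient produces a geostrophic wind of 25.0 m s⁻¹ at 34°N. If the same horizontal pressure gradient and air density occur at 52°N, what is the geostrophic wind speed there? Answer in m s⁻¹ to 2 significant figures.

With the same pressure gradient and density, V_g ∝ 1/f ∝ 1/sin φ.
V₂ = V₁ · sin φ₁ / sin φ₂ = 25.0 × sin 34° / sin 52°
V₂ = 25.0 × 0.5592/0.7880 = 18 m s⁻¹

18 m s⁻¹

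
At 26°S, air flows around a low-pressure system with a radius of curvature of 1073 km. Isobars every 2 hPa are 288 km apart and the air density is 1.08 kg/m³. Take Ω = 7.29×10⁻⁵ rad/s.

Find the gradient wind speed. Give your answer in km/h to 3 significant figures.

Coriolis parameter at 26°S:
f = 2Ω sin φ = 2 × 7.29×10⁻⁵ × sin 26° = 6.39×10⁻⁵ s⁻¹
Pressure gradient: |∂P/∂n| = 200 Pa / 288000 m = 6.94×10⁻⁴ Pa/m
Geostrophic speed: V_g = |∂P/∂n|/(fρ) = 6.94×10⁻⁴/(6.39×10⁻⁵ × 1.08) = 10.1 m/s
Around a low, centrifugal force acts outward with Coriolis, so pressure-gradient force balances both:
(1/ρ)|∂P/∂n| = fV + V²/R  →  V² + fR·V − fR·V_g = 0
With fR = 6.39×10⁻⁵ × 1073×10³ m = 68.6 m/s:
V = [−fR + √((fR)² + 4 fR V_g)]/2 = [−68.6 + √(68.6² + 4×68.6×10.1)]/2 = 8.9 m/s
Subgeostrophic (V < V_g = 10.1 m/s), as expected around a low.
Converting: 8.9 m/s × 3.6 = 32.1 km/h

32.1 km/h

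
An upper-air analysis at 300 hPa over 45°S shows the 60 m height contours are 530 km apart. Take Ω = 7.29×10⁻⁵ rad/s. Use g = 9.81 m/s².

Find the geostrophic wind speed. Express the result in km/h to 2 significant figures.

Coriolis parameter at 45°S:
f = 2Ω sin φ = 2 × 7.29×10⁻⁵ × sin 45° = 1.03×10⁻⁴ s⁻¹
Height gradient: |∂Z/∂n| = 60 m / 530000 m = 1.13×10⁻⁴
On a pressure surface, geostrophic balance gives V_g = (g/f)|∂Z/∂n|:
V_g = 9.81 × 1.13×10⁻⁴ / 1.03×10⁻⁴ = 10.8 m/s
Converting: 10.8 m/s × 3.6 = 39 km/h

39 km/h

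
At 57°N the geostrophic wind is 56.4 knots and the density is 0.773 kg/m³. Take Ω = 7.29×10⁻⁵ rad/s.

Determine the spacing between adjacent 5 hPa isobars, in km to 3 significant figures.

182 km

Coriolis parameter at 57°N:
f = 2Ω sin φ = 2 × 7.29×10⁻⁵ × sin 57° = 1.22×10⁻⁴ s⁻¹
Wind speed in SI: 56.4 knots = 29.0 m/s
Geostrophic balance rearranged: |∂P/∂n| = f ρ V_g
|∂P/∂n| = 1.22×10⁻⁴ × 0.773 × 29.0 = 2.74×10⁻³ Pa/m
Isobar spacing: Δn = ΔP/|∂P/∂n| = 500 Pa / 2.74×10⁻³ Pa/m = 182316 m ≈ 182 km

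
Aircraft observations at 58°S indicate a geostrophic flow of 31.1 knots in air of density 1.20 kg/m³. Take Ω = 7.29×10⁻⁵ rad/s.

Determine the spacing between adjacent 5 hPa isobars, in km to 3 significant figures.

Coriolis parameter at 58°S:
f = 2Ω sin φ = 2 × 7.29×10⁻⁵ × sin 58° = 1.24×10⁻⁴ s⁻¹
Wind speed in SI: 31.1 knots = 16.0 m/s
Geostrophic balance rearranged: |∂P/∂n| = f ρ V_g
|∂P/∂n| = 1.24×10⁻⁴ × 1.20 × 16.0 = 2.37×10⁻³ Pa/m
Isobar spacing: Δn = ΔP/|∂P/∂n| = 500 Pa / 2.37×10⁻³ Pa/m = 210626 m ≈ 211 km

211 km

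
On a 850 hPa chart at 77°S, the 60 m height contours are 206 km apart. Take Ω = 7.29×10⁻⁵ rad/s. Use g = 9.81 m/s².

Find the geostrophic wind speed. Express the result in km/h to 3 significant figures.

Coriolis parameter at 77°S:
f = 2Ω sin φ = 2 × 7.29×10⁻⁵ × sin 77° = 1.42×10⁻⁴ s⁻¹
Height gradient: |∂Z/∂n| = 60 m / 206000 m = 2.91×10⁻⁴
On a pressure surface, geostrophic balance gives V_g = (g/f)|∂Z/∂n|:
V_g = 9.81 × 2.91×10⁻⁴ / 1.42×10⁻⁴ = 20.1 m/s
Converting: 20.1 m/s × 3.6 = 72.4 km/h

72.4 km/h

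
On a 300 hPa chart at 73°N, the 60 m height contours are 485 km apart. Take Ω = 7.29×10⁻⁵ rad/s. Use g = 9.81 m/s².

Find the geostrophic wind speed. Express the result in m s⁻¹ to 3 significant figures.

8.70 m s⁻¹

Coriolis parameter at 73°N:
f = 2Ω sin φ = 2 × 7.29×10⁻⁵ × sin 73° = 1.39×10⁻⁴ s⁻¹
Height gradient: |∂Z/∂n| = 60 m / 485000 m = 1.24×10⁻⁴
On a pressure surface, geostrophic balance gives V_g = (g/f)|∂Z/∂n|:
V_g = 9.81 × 1.24×10⁻⁴ / 1.39×10⁻⁴ = 8.70 m/s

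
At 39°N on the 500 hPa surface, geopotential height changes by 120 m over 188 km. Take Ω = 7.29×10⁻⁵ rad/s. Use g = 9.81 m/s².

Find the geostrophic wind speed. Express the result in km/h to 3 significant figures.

Coriolis parameter at 39°N:
f = 2Ω sin φ = 2 × 7.29×10⁻⁵ × sin 39° = 9.18×10⁻⁵ s⁻¹
Height gradient: |∂Z/∂n| = 120 m / 188000 m = 6.38×10⁻⁴
On a pressure surface, geostrophic balance gives V_g = (g/f)|∂Z/∂n|:
V_g = 9.81 × 6.38×10⁻⁴ / 9.18×10⁻⁵ = 68.2 m/s
Converting: 68.2 m/s × 3.6 = 246 km/h

246 km/h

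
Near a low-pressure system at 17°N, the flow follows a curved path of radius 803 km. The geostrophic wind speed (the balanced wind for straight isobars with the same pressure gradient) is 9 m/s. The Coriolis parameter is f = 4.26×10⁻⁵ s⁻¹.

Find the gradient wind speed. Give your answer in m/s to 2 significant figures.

7.4 m/s

Around a low, centrifugal force acts outward with Coriolis, so pressure-gradient force balances both:
(1/ρ)|∂P/∂n| = fV + V²/R  →  V² + fR·V − fR·V_g = 0
With fR = 4.26×10⁻⁵ × 803×10³ m = 34.2 m/s:
V = [−fR + √((fR)² + 4 fR V_g)]/2 = [−34.2 + √(34.2² + 4×34.2×9)]/2 = 7.4 m/s
Subgeostrophic (V < V_g = 9 m/s), as expected around a low.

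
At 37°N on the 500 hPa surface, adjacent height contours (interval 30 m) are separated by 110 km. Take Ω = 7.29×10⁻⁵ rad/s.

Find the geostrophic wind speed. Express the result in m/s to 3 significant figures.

Coriolis parameter at 37°N:
f = 2Ω sin φ = 2 × 7.29×10⁻⁵ × sin 37° = 8.77×10⁻⁵ s⁻¹
Height gradient: |∂Z/∂n| = 30 m / 110000 m = 2.73×10⁻⁴
On a pressure surface, geostrophic balance gives V_g = (g/f)|∂Z/∂n|:
V_g = 9.81 × 2.73×10⁻⁴ / 8.77×10⁻⁵ = 30.5 m/s

30.5 m/s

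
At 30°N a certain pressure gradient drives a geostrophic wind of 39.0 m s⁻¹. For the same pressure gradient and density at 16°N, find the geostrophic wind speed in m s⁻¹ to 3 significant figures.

70.7 m s⁻¹

With the same pressure gradient and density, V_g ∝ 1/f ∝ 1/sin φ.
V₂ = V₁ · sin φ₁ / sin φ₂ = 39.0 × sin 30° / sin 16°
V₂ = 39.0 × 0.5000/0.2756 = 70.7 m s⁻¹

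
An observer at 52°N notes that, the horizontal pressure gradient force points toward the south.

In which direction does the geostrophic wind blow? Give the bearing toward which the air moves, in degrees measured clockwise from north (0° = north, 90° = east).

270°

The pressure-gradient force points toward the south (bearing 180°).
Geostrophic balance: in the Northern Hemisphere the Coriolis force deflects motion to the right, so the geostrophic wind blows 90° to the right of the pressure-gradient force (low pressure on the left).
Rotating 180° by 90° clockwise gives 270° — the wind blows toward the west.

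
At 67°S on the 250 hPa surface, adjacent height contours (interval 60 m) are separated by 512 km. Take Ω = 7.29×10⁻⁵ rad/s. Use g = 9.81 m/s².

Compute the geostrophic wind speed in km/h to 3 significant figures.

30.8 km/h

Coriolis parameter at 67°S:
f = 2Ω sin φ = 2 × 7.29×10⁻⁵ × sin 67° = 1.34×10⁻⁴ s⁻¹
Height gradient: |∂Z/∂n| = 60 m / 512000 m = 1.17×10⁻⁴
On a pressure surface, geostrophic balance gives V_g = (g/f)|∂Z/∂n|:
V_g = 9.81 × 1.17×10⁻⁴ / 1.34×10⁻⁴ = 8.57 m/s
Converting: 8.57 m/s × 3.6 = 30.8 km/h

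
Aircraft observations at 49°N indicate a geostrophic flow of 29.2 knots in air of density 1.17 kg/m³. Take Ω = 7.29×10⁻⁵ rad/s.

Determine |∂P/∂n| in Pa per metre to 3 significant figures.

Coriolis parameter at 49°N:
f = 2Ω sin φ = 2 × 7.29×10⁻⁵ × sin 49° = 1.10×10⁻⁴ s⁻¹
Wind speed in SI: 29.2 knots = 15.0 m/s
Geostrophic balance rearranged: |∂P/∂n| = f ρ V_g
|∂P/∂n| = 1.10×10⁻⁴ × 1.17 × 15.0 = 1.93×10⁻³ Pa/m

1.93×10⁻³ Pa/m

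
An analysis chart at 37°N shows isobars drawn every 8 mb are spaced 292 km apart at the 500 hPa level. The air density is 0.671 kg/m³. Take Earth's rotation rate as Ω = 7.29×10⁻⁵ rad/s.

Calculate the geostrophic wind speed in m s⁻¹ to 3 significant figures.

Coriolis parameter at 37°N:
f = 2Ω sin φ = 2 × 7.29×10⁻⁵ × sin 37° = 8.77×10⁻⁵ s⁻¹
Pressure gradient: |∂P/∂n| = 800 Pa / 292000 m = 2.74×10⁻³ Pa/m
Geostrophic balance (pressure-gradient force = Coriolis force):
V_g = (1/(fρ)) |∂P/∂n| = 2.74×10⁻³ / (8.77×10⁻⁵ × 0.671) = 46.5 m/s

46.5 m s⁻¹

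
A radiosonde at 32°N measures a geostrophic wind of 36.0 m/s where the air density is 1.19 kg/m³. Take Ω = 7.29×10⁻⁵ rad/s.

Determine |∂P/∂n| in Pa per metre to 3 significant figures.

Coriolis parameter at 32°N:
f = 2Ω sin φ = 2 × 7.29×10⁻⁵ × sin 32° = 7.73×10⁻⁵ s⁻¹
Geostrophic balance rearranged: |∂P/∂n| = f ρ V_g
|∂P/∂n| = 7.73×10⁻⁵ × 1.19 × 36.0 = 3.31×10⁻³ Pa/m

3.31×10⁻³ Pa/m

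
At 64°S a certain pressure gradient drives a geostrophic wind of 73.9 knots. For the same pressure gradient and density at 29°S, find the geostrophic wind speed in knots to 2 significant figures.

With the same pressure gradient and density, V_g ∝ 1/f ∝ 1/sin φ.
V₂ = V₁ · sin φ₁ / sin φ₂ = 73.9 × sin 64° / sin 29°
V₂ = 73.9 × 0.8988/0.4848 = 140 knots

140 knots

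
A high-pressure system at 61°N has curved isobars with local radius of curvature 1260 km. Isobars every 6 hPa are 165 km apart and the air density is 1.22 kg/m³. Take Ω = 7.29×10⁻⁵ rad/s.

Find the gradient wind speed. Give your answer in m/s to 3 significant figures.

28.4 m/s

Coriolis parameter at 61°N:
f = 2Ω sin φ = 2 × 7.29×10⁻⁵ × sin 61° = 1.28×10⁻⁴ s⁻¹
Pressure gradient: |∂P/∂n| = 600 Pa / 165000 m = 3.64×10⁻³ Pa/m
Geostrophic speed: V_g = |∂P/∂n|/(fρ) = 3.64×10⁻³/(1.28×10⁻⁴ × 1.22) = 23.4 m/s
Around a high, pressure-gradient force acts outward with centrifugal, so Coriolis balances both:
fV = (1/ρ)|∂P/∂n| + V²/R  →  V² − fR·V + fR·V_g = 0
With fR = 1.28×10⁻⁴ × 1260×10³ m = 161 m/s:
V = [fR − √((fR)² − 4 fR V_g)]/2 = [161 − √(161² − 4×161×23.4)]/2 = 28.4 m/s
Supergeostrophic (V > V_g = 23.4 m/s), as expected around a high.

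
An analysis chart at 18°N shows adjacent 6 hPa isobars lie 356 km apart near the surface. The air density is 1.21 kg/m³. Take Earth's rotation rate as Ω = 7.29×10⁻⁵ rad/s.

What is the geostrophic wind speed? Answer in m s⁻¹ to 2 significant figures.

Coriolis parameter at 18°N:
f = 2Ω sin φ = 2 × 7.29×10⁻⁵ × sin 18° = 4.51×10⁻⁵ s⁻¹
Pressure gradient: |∂P/∂n| = 600 Pa / 356000 m = 1.69×10⁻³ Pa/m
Geostrophic balance (pressure-gradient force = Coriolis force):
V_g = (1/(fρ)) |∂P/∂n| = 1.69×10⁻³ / (4.51×10⁻⁵ × 1.21) = 30.9 m/s

31 m s⁻¹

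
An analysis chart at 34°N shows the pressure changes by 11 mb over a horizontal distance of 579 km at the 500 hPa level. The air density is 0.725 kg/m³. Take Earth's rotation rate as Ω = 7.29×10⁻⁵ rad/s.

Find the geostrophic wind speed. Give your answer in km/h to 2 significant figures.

120 km/h

Coriolis parameter at 34°N:
f = 2Ω sin φ = 2 × 7.29×10⁻⁵ × sin 34° = 8.15×10⁻⁵ s⁻¹
Pressure gradient: |∂P/∂n| = 1100 Pa / 579000 m = 1.90×10⁻³ Pa/m
Geostrophic balance (pressure-gradient force = Coriolis force):
V_g = (1/(fρ)) |∂P/∂n| = 1.90×10⁻³ / (8.15×10⁻⁵ × 0.725) = 32.1 m/s
Converting: 32.1 m/s × 3.6 = 120 km/h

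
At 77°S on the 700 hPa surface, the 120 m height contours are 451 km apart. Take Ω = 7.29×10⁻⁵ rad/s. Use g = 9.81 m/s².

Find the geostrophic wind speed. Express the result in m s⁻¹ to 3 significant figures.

Coriolis parameter at 77°S:
f = 2Ω sin φ = 2 × 7.29×10⁻⁵ × sin 77° = 1.42×10⁻⁴ s⁻¹
Height gradient: |∂Z/∂n| = 120 m / 451000 m = 2.66×10⁻⁴
On a pressure surface, geostrophic balance gives V_g = (g/f)|∂Z/∂n|:
V_g = 9.81 × 2.66×10⁻⁴ / 1.42×10⁻⁴ = 18.4 m/s

18.4 m s⁻¹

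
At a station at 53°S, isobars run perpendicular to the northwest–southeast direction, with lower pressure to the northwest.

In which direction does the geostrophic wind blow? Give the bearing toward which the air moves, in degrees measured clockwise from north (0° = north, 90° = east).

The pressure-gradient force points toward the northwest (bearing 315°).
Geostrophic balance: in the Southern Hemisphere the Coriolis force deflects motion to the left, so the geostrophic wind blows 90° to the left of the pressure-gradient force (low pressure on the right).
Rotating 315° by 90° counterclockwise gives 225° — the wind blows toward the southwest.

225°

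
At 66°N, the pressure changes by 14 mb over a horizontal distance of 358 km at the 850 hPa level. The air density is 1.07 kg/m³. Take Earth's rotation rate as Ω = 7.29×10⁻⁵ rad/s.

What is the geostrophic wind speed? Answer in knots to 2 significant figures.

Coriolis parameter at 66°N:
f = 2Ω sin φ = 2 × 7.29×10⁻⁵ × sin 66° = 1.33×10⁻⁴ s⁻¹
Pressure gradient: |∂P/∂n| = 1400 Pa / 358000 m = 3.91×10⁻³ Pa/m
Geostrophic balance (pressure-gradient force = Coriolis force):
V_g = (1/(fρ)) |∂P/∂n| = 3.91×10⁻³ / (1.33×10⁻⁴ × 1.07) = 27.4 m/s
Converting: 27.4 m/s × 1.944 = 53 knots

53 knots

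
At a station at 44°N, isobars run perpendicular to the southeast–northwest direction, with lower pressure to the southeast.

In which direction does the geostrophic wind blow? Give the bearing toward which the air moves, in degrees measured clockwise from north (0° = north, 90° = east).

225°

The pressure-gradient force points toward the southeast (bearing 135°).
Geostrophic balance: in the Northern Hemisphere the Coriolis force deflects motion to the right, so the geostrophic wind blows 90° to the right of the pressure-gradient force (low pressure on the left).
Rotating 135° by 90° clockwise gives 225° — the wind blows toward the southwest.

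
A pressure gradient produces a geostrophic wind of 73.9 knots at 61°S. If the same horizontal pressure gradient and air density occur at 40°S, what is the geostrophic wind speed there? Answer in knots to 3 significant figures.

101 knots

With the same pressure gradient and density, V_g ∝ 1/f ∝ 1/sin φ.
V₂ = V₁ · sin φ₁ / sin φ₂ = 73.9 × sin 61° / sin 40°
V₂ = 73.9 × 0.8746/0.6428 = 101 knots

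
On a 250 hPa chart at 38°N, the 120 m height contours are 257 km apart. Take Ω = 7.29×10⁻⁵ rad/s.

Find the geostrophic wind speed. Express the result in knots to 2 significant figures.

99 knots

Coriolis parameter at 38°N:
f = 2Ω sin φ = 2 × 7.29×10⁻⁵ × sin 38° = 8.98×10⁻⁵ s⁻¹
Height gradient: |∂Z/∂n| = 120 m / 257000 m = 4.67×10⁻⁴
On a pressure surface, geostrophic balance gives V_g = (g/f)|∂Z/∂n|:
V_g = 9.81 × 4.67×10⁻⁴ / 8.98×10⁻⁵ = 51.0 m/s
Converting: 51.0 m/s × 1.944 = 99 knots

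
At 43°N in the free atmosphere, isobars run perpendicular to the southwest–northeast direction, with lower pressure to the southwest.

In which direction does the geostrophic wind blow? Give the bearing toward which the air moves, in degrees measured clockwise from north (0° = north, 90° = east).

315°

The pressure-gradient force points toward the southwest (bearing 225°).
Geostrophic balance: in the Northern Hemisphere the Coriolis force deflects motion to the right, so the geostrophic wind blows 90° to the right of the pressure-gradient force (low pressure on the left).
Rotating 225° by 90° clockwise gives 315° — the wind blows toward the northwest.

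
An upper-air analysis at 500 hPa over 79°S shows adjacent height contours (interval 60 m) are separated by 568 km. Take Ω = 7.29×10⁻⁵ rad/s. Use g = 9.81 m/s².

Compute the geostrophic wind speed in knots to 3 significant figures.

Coriolis parameter at 79°S:
f = 2Ω sin φ = 2 × 7.29×10⁻⁵ × sin 79° = 1.43×10⁻⁴ s⁻¹
Height gradient: |∂Z/∂n| = 60 m / 568000 m = 1.06×10⁻⁴
On a pressure surface, geostrophic balance gives V_g = (g/f)|∂Z/∂n|:
V_g = 9.81 × 1.06×10⁻⁴ / 1.43×10⁻⁴ = 7.24 m/s
Converting: 7.24 m/s × 1.944 = 14.1 knots

14.1 knots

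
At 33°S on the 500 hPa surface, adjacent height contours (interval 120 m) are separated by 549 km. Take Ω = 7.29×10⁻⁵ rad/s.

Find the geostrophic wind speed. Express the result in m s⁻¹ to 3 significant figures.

27.0 m s⁻¹

Coriolis parameter at 33°S:
f = 2Ω sin φ = 2 × 7.29×10⁻⁵ × sin 33° = 7.94×10⁻⁵ s⁻¹
Height gradient: |∂Z/∂n| = 120 m / 549000 m = 2.19×10⁻⁴
On a pressure surface, geostrophic balance gives V_g = (g/f)|∂Z/∂n|:
V_g = 9.81 × 2.19×10⁻⁴ / 7.94×10⁻⁵ = 27.0 m/s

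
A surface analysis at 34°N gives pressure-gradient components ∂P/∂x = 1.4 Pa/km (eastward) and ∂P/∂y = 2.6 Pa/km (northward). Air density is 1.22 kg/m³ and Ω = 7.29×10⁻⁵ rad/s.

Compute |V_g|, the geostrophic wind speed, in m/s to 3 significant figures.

Coriolis parameter at 34°N:
f = 2Ω sin φ = 2 × 7.29×10⁻⁵ × sin 34° = 8.15×10⁻⁵ s⁻¹
Component geostrophic relations (x east, y north):
u_g = −(1/(fρ)) ∂P/∂y,  v_g = (1/(fρ)) ∂P/∂x
u_g = −(2.6×10⁻³)/(8.15×10⁻⁵ × 1.22) = −26.1 m/s;  v_g = (1.4×10⁻³)/(8.15×10⁻⁵ × 1.22) = 14.1 m/s
|V_g| = √(u_g² + v_g²) = 29.7 m/s

29.7 m/s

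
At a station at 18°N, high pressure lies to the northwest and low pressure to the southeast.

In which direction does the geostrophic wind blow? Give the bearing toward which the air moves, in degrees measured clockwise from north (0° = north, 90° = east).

The pressure-gradient force points toward the southeast (bearing 135°).
Geostrophic balance: in the Northern Hemisphere the Coriolis force deflects motion to the right, so the geostrophic wind blows 90° to the right of the pressure-gradient force (low pressure on the left).
Rotating 135° by 90° clockwise gives 225° — the wind blows toward the southwest.

225°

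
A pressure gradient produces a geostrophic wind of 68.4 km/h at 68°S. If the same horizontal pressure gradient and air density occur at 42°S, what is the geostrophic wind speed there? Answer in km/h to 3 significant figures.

With the same pressure gradient and density, V_g ∝ 1/f ∝ 1/sin φ.
V₂ = V₁ · sin φ₁ / sin φ₂ = 68.4 × sin 68° / sin 42°
V₂ = 68.4 × 0.9272/0.6691 = 94.8 km/h

94.8 km/h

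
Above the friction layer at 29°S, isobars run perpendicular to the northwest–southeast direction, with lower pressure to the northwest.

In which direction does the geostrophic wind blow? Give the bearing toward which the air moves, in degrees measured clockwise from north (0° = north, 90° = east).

The pressure-gradient force points toward the northwest (bearing 315°).
Geostrophic balance: in the Southern Hemisphere the Coriolis force deflects motion to the left, so the geostrophic wind blows 90° to the left of the pressure-gradient force (low pressure on the right).
Rotating 315° by 90° counterclockwise gives 225° — the wind blows toward the southwest.

225°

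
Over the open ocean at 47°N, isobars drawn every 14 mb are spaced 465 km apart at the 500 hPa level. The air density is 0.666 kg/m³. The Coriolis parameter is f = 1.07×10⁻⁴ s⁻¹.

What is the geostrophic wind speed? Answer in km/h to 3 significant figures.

152 km/h

Pressure gradient: |∂P/∂n| = 1400 Pa / 465000 m = 3.01×10⁻³ Pa/m
Geostrophic balance (pressure-gradient force = Coriolis force):
V_g = (1/(fρ)) |∂P/∂n| = 3.01×10⁻³ / (1.07×10⁻⁴ × 0.666) = 42.2 m/s
Converting: 42.2 m/s × 3.6 = 152 km/h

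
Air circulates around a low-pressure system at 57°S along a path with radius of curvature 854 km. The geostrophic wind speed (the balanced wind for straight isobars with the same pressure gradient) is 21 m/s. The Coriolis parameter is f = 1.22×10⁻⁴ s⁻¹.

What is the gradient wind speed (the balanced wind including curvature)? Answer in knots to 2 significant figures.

35 knots

Around a low, centrifugal force acts outward with Coriolis, so pressure-gradient force balances both:
(1/ρ)|∂P/∂n| = fV + V²/R  →  V² + fR·V − fR·V_g = 0
With fR = 1.22×10⁻⁴ × 854×10³ m = 104 m/s:
V = [−fR + √((fR)² + 4 fR V_g)]/2 = [−104 + √(104² + 4×104×21)]/2 = 17.9 m/s
Subgeostrophic (V < V_g = 21 m/s), as expected around a low.
Converting: 17.9 m/s × 1.944 = 35 knots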